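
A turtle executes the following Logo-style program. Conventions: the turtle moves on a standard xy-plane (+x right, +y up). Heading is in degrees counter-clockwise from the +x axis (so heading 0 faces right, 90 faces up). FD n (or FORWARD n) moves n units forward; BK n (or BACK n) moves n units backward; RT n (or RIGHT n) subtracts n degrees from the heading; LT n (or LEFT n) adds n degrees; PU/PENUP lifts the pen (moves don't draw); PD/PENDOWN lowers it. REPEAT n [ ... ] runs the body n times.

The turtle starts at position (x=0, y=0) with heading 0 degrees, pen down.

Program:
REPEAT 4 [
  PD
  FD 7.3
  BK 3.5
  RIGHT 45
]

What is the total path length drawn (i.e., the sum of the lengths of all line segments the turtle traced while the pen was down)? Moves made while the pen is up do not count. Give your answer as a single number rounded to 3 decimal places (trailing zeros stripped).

Executing turtle program step by step:
Start: pos=(0,0), heading=0, pen down
REPEAT 4 [
  -- iteration 1/4 --
  PD: pen down
  FD 7.3: (0,0) -> (7.3,0) [heading=0, draw]
  BK 3.5: (7.3,0) -> (3.8,0) [heading=0, draw]
  RT 45: heading 0 -> 315
  -- iteration 2/4 --
  PD: pen down
  FD 7.3: (3.8,0) -> (8.962,-5.162) [heading=315, draw]
  BK 3.5: (8.962,-5.162) -> (6.487,-2.687) [heading=315, draw]
  RT 45: heading 315 -> 270
  -- iteration 3/4 --
  PD: pen down
  FD 7.3: (6.487,-2.687) -> (6.487,-9.987) [heading=270, draw]
  BK 3.5: (6.487,-9.987) -> (6.487,-6.487) [heading=270, draw]
  RT 45: heading 270 -> 225
  -- iteration 4/4 --
  PD: pen down
  FD 7.3: (6.487,-6.487) -> (1.325,-11.649) [heading=225, draw]
  BK 3.5: (1.325,-11.649) -> (3.8,-9.174) [heading=225, draw]
  RT 45: heading 225 -> 180
]
Final: pos=(3.8,-9.174), heading=180, 8 segment(s) drawn

Segment lengths:
  seg 1: (0,0) -> (7.3,0), length = 7.3
  seg 2: (7.3,0) -> (3.8,0), length = 3.5
  seg 3: (3.8,0) -> (8.962,-5.162), length = 7.3
  seg 4: (8.962,-5.162) -> (6.487,-2.687), length = 3.5
  seg 5: (6.487,-2.687) -> (6.487,-9.987), length = 7.3
  seg 6: (6.487,-9.987) -> (6.487,-6.487), length = 3.5
  seg 7: (6.487,-6.487) -> (1.325,-11.649), length = 7.3
  seg 8: (1.325,-11.649) -> (3.8,-9.174), length = 3.5
Total = 43.2

Answer: 43.2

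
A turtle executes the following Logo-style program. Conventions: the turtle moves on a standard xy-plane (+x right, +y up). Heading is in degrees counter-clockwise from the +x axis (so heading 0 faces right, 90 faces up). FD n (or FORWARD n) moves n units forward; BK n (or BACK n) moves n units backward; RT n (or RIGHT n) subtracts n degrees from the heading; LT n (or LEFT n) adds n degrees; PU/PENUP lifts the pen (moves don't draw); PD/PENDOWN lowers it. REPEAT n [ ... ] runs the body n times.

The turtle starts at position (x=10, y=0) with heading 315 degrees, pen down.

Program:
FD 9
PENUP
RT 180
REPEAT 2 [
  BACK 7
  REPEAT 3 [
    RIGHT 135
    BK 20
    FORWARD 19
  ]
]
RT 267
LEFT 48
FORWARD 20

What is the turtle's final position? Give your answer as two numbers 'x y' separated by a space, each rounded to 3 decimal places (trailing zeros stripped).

Answer: 0.716 -20.697

Derivation:
Executing turtle program step by step:
Start: pos=(10,0), heading=315, pen down
FD 9: (10,0) -> (16.364,-6.364) [heading=315, draw]
PU: pen up
RT 180: heading 315 -> 135
REPEAT 2 [
  -- iteration 1/2 --
  BK 7: (16.364,-6.364) -> (21.314,-11.314) [heading=135, move]
  REPEAT 3 [
    -- iteration 1/3 --
    RT 135: heading 135 -> 0
    BK 20: (21.314,-11.314) -> (1.314,-11.314) [heading=0, move]
    FD 19: (1.314,-11.314) -> (20.314,-11.314) [heading=0, move]
    -- iteration 2/3 --
    RT 135: heading 0 -> 225
    BK 20: (20.314,-11.314) -> (34.456,2.828) [heading=225, move]
    FD 19: (34.456,2.828) -> (21.021,-10.607) [heading=225, move]
    -- iteration 3/3 --
    RT 135: heading 225 -> 90
    BK 20: (21.021,-10.607) -> (21.021,-30.607) [heading=90, move]
    FD 19: (21.021,-30.607) -> (21.021,-11.607) [heading=90, move]
  ]
  -- iteration 2/2 --
  BK 7: (21.021,-11.607) -> (21.021,-18.607) [heading=90, move]
  REPEAT 3 [
    -- iteration 1/3 --
    RT 135: heading 90 -> 315
    BK 20: (21.021,-18.607) -> (6.879,-4.464) [heading=315, move]
    FD 19: (6.879,-4.464) -> (20.314,-17.899) [heading=315, move]
    -- iteration 2/3 --
    RT 135: heading 315 -> 180
    BK 20: (20.314,-17.899) -> (40.314,-17.899) [heading=180, move]
    FD 19: (40.314,-17.899) -> (21.314,-17.899) [heading=180, move]
    -- iteration 3/3 --
    RT 135: heading 180 -> 45
    BK 20: (21.314,-17.899) -> (7.172,-32.042) [heading=45, move]
    FD 19: (7.172,-32.042) -> (20.607,-18.607) [heading=45, move]
  ]
]
RT 267: heading 45 -> 138
LT 48: heading 138 -> 186
FD 20: (20.607,-18.607) -> (0.716,-20.697) [heading=186, move]
Final: pos=(0.716,-20.697), heading=186, 1 segment(s) drawn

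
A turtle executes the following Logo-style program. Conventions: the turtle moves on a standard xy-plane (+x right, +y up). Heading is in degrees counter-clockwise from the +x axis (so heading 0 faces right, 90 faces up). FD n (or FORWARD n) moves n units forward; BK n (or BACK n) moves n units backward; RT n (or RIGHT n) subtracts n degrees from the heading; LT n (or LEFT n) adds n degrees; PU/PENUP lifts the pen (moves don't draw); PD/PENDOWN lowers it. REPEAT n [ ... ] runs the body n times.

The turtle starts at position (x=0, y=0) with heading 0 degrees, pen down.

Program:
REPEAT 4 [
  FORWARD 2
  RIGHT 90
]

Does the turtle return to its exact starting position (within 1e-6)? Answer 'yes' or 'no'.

Answer: yes

Derivation:
Executing turtle program step by step:
Start: pos=(0,0), heading=0, pen down
REPEAT 4 [
  -- iteration 1/4 --
  FD 2: (0,0) -> (2,0) [heading=0, draw]
  RT 90: heading 0 -> 270
  -- iteration 2/4 --
  FD 2: (2,0) -> (2,-2) [heading=270, draw]
  RT 90: heading 270 -> 180
  -- iteration 3/4 --
  FD 2: (2,-2) -> (0,-2) [heading=180, draw]
  RT 90: heading 180 -> 90
  -- iteration 4/4 --
  FD 2: (0,-2) -> (0,0) [heading=90, draw]
  RT 90: heading 90 -> 0
]
Final: pos=(0,0), heading=0, 4 segment(s) drawn

Start position: (0, 0)
Final position: (0, 0)
Distance = 0; < 1e-6 -> CLOSED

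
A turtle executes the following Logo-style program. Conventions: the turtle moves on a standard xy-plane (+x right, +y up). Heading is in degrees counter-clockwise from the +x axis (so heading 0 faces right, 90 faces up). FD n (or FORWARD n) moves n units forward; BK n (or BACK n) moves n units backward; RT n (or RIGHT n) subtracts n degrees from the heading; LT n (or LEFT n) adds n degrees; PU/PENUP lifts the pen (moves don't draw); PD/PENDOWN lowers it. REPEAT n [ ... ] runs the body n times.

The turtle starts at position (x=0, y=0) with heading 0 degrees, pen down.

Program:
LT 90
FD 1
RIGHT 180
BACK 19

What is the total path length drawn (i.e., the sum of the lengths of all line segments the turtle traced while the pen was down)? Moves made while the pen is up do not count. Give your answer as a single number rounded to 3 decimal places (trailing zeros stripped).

Executing turtle program step by step:
Start: pos=(0,0), heading=0, pen down
LT 90: heading 0 -> 90
FD 1: (0,0) -> (0,1) [heading=90, draw]
RT 180: heading 90 -> 270
BK 19: (0,1) -> (0,20) [heading=270, draw]
Final: pos=(0,20), heading=270, 2 segment(s) drawn

Segment lengths:
  seg 1: (0,0) -> (0,1), length = 1
  seg 2: (0,1) -> (0,20), length = 19
Total = 20

Answer: 20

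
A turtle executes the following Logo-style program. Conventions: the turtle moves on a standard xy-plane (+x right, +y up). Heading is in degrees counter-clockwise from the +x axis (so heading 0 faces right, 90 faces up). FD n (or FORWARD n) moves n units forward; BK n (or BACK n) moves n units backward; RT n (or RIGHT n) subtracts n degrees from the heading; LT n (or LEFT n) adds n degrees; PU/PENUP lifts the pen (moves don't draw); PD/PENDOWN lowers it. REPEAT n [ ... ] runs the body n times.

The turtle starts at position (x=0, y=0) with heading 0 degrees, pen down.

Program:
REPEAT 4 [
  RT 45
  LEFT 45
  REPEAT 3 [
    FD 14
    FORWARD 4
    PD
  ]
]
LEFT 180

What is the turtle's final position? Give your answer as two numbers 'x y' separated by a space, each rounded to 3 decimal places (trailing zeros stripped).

Executing turtle program step by step:
Start: pos=(0,0), heading=0, pen down
REPEAT 4 [
  -- iteration 1/4 --
  RT 45: heading 0 -> 315
  LT 45: heading 315 -> 0
  REPEAT 3 [
    -- iteration 1/3 --
    FD 14: (0,0) -> (14,0) [heading=0, draw]
    FD 4: (14,0) -> (18,0) [heading=0, draw]
    PD: pen down
    -- iteration 2/3 --
    FD 14: (18,0) -> (32,0) [heading=0, draw]
    FD 4: (32,0) -> (36,0) [heading=0, draw]
    PD: pen down
    -- iteration 3/3 --
    FD 14: (36,0) -> (50,0) [heading=0, draw]
    FD 4: (50,0) -> (54,0) [heading=0, draw]
    PD: pen down
  ]
  -- iteration 2/4 --
  RT 45: heading 0 -> 315
  LT 45: heading 315 -> 0
  REPEAT 3 [
    -- iteration 1/3 --
    FD 14: (54,0) -> (68,0) [heading=0, draw]
    FD 4: (68,0) -> (72,0) [heading=0, draw]
    PD: pen down
    -- iteration 2/3 --
    FD 14: (72,0) -> (86,0) [heading=0, draw]
    FD 4: (86,0) -> (90,0) [heading=0, draw]
    PD: pen down
    -- iteration 3/3 --
    FD 14: (90,0) -> (104,0) [heading=0, draw]
    FD 4: (104,0) -> (108,0) [heading=0, draw]
    PD: pen down
  ]
  -- iteration 3/4 --
  RT 45: heading 0 -> 315
  LT 45: heading 315 -> 0
  REPEAT 3 [
    -- iteration 1/3 --
    FD 14: (108,0) -> (122,0) [heading=0, draw]
    FD 4: (122,0) -> (126,0) [heading=0, draw]
    PD: pen down
    -- iteration 2/3 --
    FD 14: (126,0) -> (140,0) [heading=0, draw]
    FD 4: (140,0) -> (144,0) [heading=0, draw]
    PD: pen down
    -- iteration 3/3 --
    FD 14: (144,0) -> (158,0) [heading=0, draw]
    FD 4: (158,0) -> (162,0) [heading=0, draw]
    PD: pen down
  ]
  -- iteration 4/4 --
  RT 45: heading 0 -> 315
  LT 45: heading 315 -> 0
  REPEAT 3 [
    -- iteration 1/3 --
    FD 14: (162,0) -> (176,0) [heading=0, draw]
    FD 4: (176,0) -> (180,0) [heading=0, draw]
    PD: pen down
    -- iteration 2/3 --
    FD 14: (180,0) -> (194,0) [heading=0, draw]
    FD 4: (194,0) -> (198,0) [heading=0, draw]
    PD: pen down
    -- iteration 3/3 --
    FD 14: (198,0) -> (212,0) [heading=0, draw]
    FD 4: (212,0) -> (216,0) [heading=0, draw]
    PD: pen down
  ]
]
LT 180: heading 0 -> 180
Final: pos=(216,0), heading=180, 24 segment(s) drawn

Answer: 216 0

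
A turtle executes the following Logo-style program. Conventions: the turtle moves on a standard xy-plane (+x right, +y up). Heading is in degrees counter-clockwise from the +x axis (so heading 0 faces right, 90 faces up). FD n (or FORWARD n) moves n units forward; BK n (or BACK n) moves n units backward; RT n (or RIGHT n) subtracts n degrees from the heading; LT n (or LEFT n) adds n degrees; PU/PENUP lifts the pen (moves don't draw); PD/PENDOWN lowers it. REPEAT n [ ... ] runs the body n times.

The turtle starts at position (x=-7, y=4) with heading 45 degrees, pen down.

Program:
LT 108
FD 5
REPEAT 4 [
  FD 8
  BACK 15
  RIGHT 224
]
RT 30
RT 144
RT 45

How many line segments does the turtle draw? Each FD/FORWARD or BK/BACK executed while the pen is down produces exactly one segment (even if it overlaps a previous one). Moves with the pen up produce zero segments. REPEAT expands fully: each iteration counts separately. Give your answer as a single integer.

Executing turtle program step by step:
Start: pos=(-7,4), heading=45, pen down
LT 108: heading 45 -> 153
FD 5: (-7,4) -> (-11.455,6.27) [heading=153, draw]
REPEAT 4 [
  -- iteration 1/4 --
  FD 8: (-11.455,6.27) -> (-18.583,9.902) [heading=153, draw]
  BK 15: (-18.583,9.902) -> (-5.218,3.092) [heading=153, draw]
  RT 224: heading 153 -> 289
  -- iteration 2/4 --
  FD 8: (-5.218,3.092) -> (-2.613,-4.472) [heading=289, draw]
  BK 15: (-2.613,-4.472) -> (-7.497,9.711) [heading=289, draw]
  RT 224: heading 289 -> 65
  -- iteration 3/4 --
  FD 8: (-7.497,9.711) -> (-4.116,16.961) [heading=65, draw]
  BK 15: (-4.116,16.961) -> (-10.455,3.366) [heading=65, draw]
  RT 224: heading 65 -> 201
  -- iteration 4/4 --
  FD 8: (-10.455,3.366) -> (-17.924,0.5) [heading=201, draw]
  BK 15: (-17.924,0.5) -> (-3.92,5.875) [heading=201, draw]
  RT 224: heading 201 -> 337
]
RT 30: heading 337 -> 307
RT 144: heading 307 -> 163
RT 45: heading 163 -> 118
Final: pos=(-3.92,5.875), heading=118, 9 segment(s) drawn
Segments drawn: 9

Answer: 9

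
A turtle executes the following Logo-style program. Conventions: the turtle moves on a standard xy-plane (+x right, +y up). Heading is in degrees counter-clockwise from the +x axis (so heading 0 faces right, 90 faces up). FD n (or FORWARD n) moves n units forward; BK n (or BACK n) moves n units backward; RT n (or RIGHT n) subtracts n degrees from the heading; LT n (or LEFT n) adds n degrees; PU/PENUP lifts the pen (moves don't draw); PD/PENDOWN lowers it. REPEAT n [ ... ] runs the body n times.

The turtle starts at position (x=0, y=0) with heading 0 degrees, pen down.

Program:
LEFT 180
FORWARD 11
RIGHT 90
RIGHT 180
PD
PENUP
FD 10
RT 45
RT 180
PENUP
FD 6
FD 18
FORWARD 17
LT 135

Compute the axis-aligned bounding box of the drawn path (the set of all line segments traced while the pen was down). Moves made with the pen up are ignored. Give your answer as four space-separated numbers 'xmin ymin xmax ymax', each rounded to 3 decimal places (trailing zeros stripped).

Answer: -11 0 0 0

Derivation:
Executing turtle program step by step:
Start: pos=(0,0), heading=0, pen down
LT 180: heading 0 -> 180
FD 11: (0,0) -> (-11,0) [heading=180, draw]
RT 90: heading 180 -> 90
RT 180: heading 90 -> 270
PD: pen down
PU: pen up
FD 10: (-11,0) -> (-11,-10) [heading=270, move]
RT 45: heading 270 -> 225
RT 180: heading 225 -> 45
PU: pen up
FD 6: (-11,-10) -> (-6.757,-5.757) [heading=45, move]
FD 18: (-6.757,-5.757) -> (5.971,6.971) [heading=45, move]
FD 17: (5.971,6.971) -> (17.991,18.991) [heading=45, move]
LT 135: heading 45 -> 180
Final: pos=(17.991,18.991), heading=180, 1 segment(s) drawn

Segment endpoints: x in {-11, 0}, y in {0, 0}
xmin=-11, ymin=0, xmax=0, ymax=0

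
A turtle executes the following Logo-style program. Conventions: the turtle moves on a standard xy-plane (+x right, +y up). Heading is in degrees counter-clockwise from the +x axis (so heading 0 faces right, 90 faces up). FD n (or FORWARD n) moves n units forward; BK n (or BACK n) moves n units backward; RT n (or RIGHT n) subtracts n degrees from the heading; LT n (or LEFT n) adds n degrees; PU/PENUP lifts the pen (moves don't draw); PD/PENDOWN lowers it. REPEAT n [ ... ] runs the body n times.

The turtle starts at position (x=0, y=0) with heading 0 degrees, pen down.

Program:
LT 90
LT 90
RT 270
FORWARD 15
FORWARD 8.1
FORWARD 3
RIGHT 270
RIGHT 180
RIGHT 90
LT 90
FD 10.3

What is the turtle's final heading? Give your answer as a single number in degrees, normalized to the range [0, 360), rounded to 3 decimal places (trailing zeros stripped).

Executing turtle program step by step:
Start: pos=(0,0), heading=0, pen down
LT 90: heading 0 -> 90
LT 90: heading 90 -> 180
RT 270: heading 180 -> 270
FD 15: (0,0) -> (0,-15) [heading=270, draw]
FD 8.1: (0,-15) -> (0,-23.1) [heading=270, draw]
FD 3: (0,-23.1) -> (0,-26.1) [heading=270, draw]
RT 270: heading 270 -> 0
RT 180: heading 0 -> 180
RT 90: heading 180 -> 90
LT 90: heading 90 -> 180
FD 10.3: (0,-26.1) -> (-10.3,-26.1) [heading=180, draw]
Final: pos=(-10.3,-26.1), heading=180, 4 segment(s) drawn

Answer: 180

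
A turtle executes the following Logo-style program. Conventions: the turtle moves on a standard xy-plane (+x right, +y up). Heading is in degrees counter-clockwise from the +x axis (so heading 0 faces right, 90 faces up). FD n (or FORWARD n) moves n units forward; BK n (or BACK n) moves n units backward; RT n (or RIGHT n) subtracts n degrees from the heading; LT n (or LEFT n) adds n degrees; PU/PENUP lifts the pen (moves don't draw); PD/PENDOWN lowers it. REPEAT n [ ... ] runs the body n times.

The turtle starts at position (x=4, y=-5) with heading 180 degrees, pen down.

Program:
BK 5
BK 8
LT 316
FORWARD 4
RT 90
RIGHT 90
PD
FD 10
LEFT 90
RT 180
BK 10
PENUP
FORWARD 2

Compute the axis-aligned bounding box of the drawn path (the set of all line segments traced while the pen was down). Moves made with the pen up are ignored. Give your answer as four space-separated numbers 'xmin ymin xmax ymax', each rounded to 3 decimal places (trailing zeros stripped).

Answer: 4 -9.168 28.263 -1.975

Derivation:
Executing turtle program step by step:
Start: pos=(4,-5), heading=180, pen down
BK 5: (4,-5) -> (9,-5) [heading=180, draw]
BK 8: (9,-5) -> (17,-5) [heading=180, draw]
LT 316: heading 180 -> 136
FD 4: (17,-5) -> (14.123,-2.221) [heading=136, draw]
RT 90: heading 136 -> 46
RT 90: heading 46 -> 316
PD: pen down
FD 10: (14.123,-2.221) -> (21.316,-9.168) [heading=316, draw]
LT 90: heading 316 -> 46
RT 180: heading 46 -> 226
BK 10: (21.316,-9.168) -> (28.263,-1.975) [heading=226, draw]
PU: pen up
FD 2: (28.263,-1.975) -> (26.873,-3.413) [heading=226, move]
Final: pos=(26.873,-3.413), heading=226, 5 segment(s) drawn

Segment endpoints: x in {4, 9, 14.123, 17, 21.316, 28.263}, y in {-9.168, -5, -5, -5, -2.221, -1.975}
xmin=4, ymin=-9.168, xmax=28.263, ymax=-1.975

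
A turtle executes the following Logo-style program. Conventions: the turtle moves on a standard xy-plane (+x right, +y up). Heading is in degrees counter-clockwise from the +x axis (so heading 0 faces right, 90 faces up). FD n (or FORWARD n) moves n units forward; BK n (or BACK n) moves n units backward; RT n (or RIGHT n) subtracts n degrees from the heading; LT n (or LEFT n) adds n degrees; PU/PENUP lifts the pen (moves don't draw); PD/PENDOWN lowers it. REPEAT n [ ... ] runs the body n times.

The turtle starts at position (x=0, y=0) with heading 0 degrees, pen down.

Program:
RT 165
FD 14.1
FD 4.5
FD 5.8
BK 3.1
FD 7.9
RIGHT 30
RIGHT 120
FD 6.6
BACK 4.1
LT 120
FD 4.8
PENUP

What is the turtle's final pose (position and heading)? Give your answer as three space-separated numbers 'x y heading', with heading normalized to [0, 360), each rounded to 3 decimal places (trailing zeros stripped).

Executing turtle program step by step:
Start: pos=(0,0), heading=0, pen down
RT 165: heading 0 -> 195
FD 14.1: (0,0) -> (-13.62,-3.649) [heading=195, draw]
FD 4.5: (-13.62,-3.649) -> (-17.966,-4.814) [heading=195, draw]
FD 5.8: (-17.966,-4.814) -> (-23.569,-6.315) [heading=195, draw]
BK 3.1: (-23.569,-6.315) -> (-20.574,-5.513) [heading=195, draw]
FD 7.9: (-20.574,-5.513) -> (-28.205,-7.558) [heading=195, draw]
RT 30: heading 195 -> 165
RT 120: heading 165 -> 45
FD 6.6: (-28.205,-7.558) -> (-23.538,-2.891) [heading=45, draw]
BK 4.1: (-23.538,-2.891) -> (-26.437,-5.79) [heading=45, draw]
LT 120: heading 45 -> 165
FD 4.8: (-26.437,-5.79) -> (-31.074,-4.547) [heading=165, draw]
PU: pen up
Final: pos=(-31.074,-4.547), heading=165, 8 segment(s) drawn

Answer: -31.074 -4.547 165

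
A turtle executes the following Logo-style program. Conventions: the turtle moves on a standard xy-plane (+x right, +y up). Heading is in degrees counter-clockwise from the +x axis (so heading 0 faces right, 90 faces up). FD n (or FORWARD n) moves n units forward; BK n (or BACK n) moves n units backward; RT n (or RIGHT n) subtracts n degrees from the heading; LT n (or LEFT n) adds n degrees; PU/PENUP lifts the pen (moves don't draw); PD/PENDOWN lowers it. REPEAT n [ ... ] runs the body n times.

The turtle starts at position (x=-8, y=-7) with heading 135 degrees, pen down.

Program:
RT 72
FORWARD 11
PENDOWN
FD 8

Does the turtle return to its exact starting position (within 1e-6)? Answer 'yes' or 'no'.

Executing turtle program step by step:
Start: pos=(-8,-7), heading=135, pen down
RT 72: heading 135 -> 63
FD 11: (-8,-7) -> (-3.006,2.801) [heading=63, draw]
PD: pen down
FD 8: (-3.006,2.801) -> (0.626,9.929) [heading=63, draw]
Final: pos=(0.626,9.929), heading=63, 2 segment(s) drawn

Start position: (-8, -7)
Final position: (0.626, 9.929)
Distance = 19; >= 1e-6 -> NOT closed

Answer: no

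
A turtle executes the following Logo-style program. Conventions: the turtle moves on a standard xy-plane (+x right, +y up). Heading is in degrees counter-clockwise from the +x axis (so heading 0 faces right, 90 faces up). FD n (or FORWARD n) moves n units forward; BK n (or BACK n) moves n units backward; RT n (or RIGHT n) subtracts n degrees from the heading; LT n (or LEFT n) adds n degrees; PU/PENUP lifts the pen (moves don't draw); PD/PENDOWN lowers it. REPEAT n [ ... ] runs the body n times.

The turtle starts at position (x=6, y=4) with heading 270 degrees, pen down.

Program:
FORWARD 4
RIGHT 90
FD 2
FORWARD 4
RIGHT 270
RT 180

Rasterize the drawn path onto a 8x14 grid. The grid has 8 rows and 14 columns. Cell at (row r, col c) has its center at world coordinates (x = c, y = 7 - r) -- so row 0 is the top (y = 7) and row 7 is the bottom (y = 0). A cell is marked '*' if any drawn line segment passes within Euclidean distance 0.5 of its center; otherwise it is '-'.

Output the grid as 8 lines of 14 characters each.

Answer: --------------
--------------
--------------
------*-------
------*-------
------*-------
------*-------
*******-------

Derivation:
Segment 0: (6,4) -> (6,0)
Segment 1: (6,0) -> (4,0)
Segment 2: (4,0) -> (-0,0)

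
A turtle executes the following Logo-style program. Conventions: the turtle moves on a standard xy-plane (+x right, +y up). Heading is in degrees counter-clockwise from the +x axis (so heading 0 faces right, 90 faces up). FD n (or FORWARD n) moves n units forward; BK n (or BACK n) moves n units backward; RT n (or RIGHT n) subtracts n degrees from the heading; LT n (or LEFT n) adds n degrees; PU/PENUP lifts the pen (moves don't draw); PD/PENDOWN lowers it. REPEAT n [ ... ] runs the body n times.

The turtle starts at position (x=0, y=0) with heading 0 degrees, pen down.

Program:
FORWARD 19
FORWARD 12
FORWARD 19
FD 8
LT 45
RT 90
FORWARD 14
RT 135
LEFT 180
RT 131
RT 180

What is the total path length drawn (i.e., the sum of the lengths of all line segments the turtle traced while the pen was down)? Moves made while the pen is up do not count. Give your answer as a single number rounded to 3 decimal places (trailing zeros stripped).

Answer: 72

Derivation:
Executing turtle program step by step:
Start: pos=(0,0), heading=0, pen down
FD 19: (0,0) -> (19,0) [heading=0, draw]
FD 12: (19,0) -> (31,0) [heading=0, draw]
FD 19: (31,0) -> (50,0) [heading=0, draw]
FD 8: (50,0) -> (58,0) [heading=0, draw]
LT 45: heading 0 -> 45
RT 90: heading 45 -> 315
FD 14: (58,0) -> (67.899,-9.899) [heading=315, draw]
RT 135: heading 315 -> 180
LT 180: heading 180 -> 0
RT 131: heading 0 -> 229
RT 180: heading 229 -> 49
Final: pos=(67.899,-9.899), heading=49, 5 segment(s) drawn

Segment lengths:
  seg 1: (0,0) -> (19,0), length = 19
  seg 2: (19,0) -> (31,0), length = 12
  seg 3: (31,0) -> (50,0), length = 19
  seg 4: (50,0) -> (58,0), length = 8
  seg 5: (58,0) -> (67.899,-9.899), length = 14
Total = 72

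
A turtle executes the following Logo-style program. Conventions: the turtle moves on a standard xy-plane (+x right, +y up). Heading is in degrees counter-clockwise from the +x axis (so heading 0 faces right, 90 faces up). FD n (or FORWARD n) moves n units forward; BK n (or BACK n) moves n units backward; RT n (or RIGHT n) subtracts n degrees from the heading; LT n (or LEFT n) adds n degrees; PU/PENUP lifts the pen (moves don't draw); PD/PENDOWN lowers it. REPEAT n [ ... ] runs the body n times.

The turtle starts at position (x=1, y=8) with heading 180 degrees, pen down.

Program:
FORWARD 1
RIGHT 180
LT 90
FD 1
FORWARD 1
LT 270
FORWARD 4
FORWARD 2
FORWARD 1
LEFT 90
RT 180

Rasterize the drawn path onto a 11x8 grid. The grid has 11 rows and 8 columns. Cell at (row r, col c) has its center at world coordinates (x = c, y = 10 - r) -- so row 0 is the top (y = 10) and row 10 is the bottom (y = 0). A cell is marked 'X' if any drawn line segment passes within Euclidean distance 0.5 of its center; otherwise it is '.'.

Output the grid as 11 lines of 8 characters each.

Answer: XXXXXXXX
X.......
XX......
........
........
........
........
........
........
........
........

Derivation:
Segment 0: (1,8) -> (0,8)
Segment 1: (0,8) -> (0,9)
Segment 2: (0,9) -> (0,10)
Segment 3: (0,10) -> (4,10)
Segment 4: (4,10) -> (6,10)
Segment 5: (6,10) -> (7,10)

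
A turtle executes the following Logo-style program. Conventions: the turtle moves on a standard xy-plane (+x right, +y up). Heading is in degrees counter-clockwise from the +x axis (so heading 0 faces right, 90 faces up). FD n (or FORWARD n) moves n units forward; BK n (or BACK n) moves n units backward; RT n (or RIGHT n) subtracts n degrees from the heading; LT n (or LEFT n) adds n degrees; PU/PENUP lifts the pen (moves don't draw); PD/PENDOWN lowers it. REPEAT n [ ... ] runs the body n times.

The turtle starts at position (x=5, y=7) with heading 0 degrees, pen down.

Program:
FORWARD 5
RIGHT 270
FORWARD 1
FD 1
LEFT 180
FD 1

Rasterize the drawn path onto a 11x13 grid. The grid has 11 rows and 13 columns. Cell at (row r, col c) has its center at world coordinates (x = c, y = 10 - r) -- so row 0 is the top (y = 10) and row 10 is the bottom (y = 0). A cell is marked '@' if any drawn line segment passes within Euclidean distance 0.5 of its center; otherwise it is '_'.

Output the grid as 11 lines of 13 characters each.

Segment 0: (5,7) -> (10,7)
Segment 1: (10,7) -> (10,8)
Segment 2: (10,8) -> (10,9)
Segment 3: (10,9) -> (10,8)

Answer: _____________
__________@__
__________@__
_____@@@@@@__
_____________
_____________
_____________
_____________
_____________
_____________
_____________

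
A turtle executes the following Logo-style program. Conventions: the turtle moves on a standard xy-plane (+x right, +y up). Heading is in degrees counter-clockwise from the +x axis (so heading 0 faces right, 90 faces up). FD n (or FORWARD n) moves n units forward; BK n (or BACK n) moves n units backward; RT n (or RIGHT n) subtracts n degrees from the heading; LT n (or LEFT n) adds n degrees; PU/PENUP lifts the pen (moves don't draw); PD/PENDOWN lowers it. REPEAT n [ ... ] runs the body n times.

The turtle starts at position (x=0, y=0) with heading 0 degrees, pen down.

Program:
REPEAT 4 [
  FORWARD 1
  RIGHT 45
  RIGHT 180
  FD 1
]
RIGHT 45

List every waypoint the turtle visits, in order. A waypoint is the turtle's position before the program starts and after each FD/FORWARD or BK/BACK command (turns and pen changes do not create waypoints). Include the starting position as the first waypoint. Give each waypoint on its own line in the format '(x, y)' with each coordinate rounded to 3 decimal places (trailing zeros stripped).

Answer: (0, 0)
(1, 0)
(0.293, 0.707)
(-0.414, 1.414)
(-0.414, 0.414)
(-0.414, -0.586)
(0.293, 0.121)
(1, 0.828)
(0, 0.828)

Derivation:
Executing turtle program step by step:
Start: pos=(0,0), heading=0, pen down
REPEAT 4 [
  -- iteration 1/4 --
  FD 1: (0,0) -> (1,0) [heading=0, draw]
  RT 45: heading 0 -> 315
  RT 180: heading 315 -> 135
  FD 1: (1,0) -> (0.293,0.707) [heading=135, draw]
  -- iteration 2/4 --
  FD 1: (0.293,0.707) -> (-0.414,1.414) [heading=135, draw]
  RT 45: heading 135 -> 90
  RT 180: heading 90 -> 270
  FD 1: (-0.414,1.414) -> (-0.414,0.414) [heading=270, draw]
  -- iteration 3/4 --
  FD 1: (-0.414,0.414) -> (-0.414,-0.586) [heading=270, draw]
  RT 45: heading 270 -> 225
  RT 180: heading 225 -> 45
  FD 1: (-0.414,-0.586) -> (0.293,0.121) [heading=45, draw]
  -- iteration 4/4 --
  FD 1: (0.293,0.121) -> (1,0.828) [heading=45, draw]
  RT 45: heading 45 -> 0
  RT 180: heading 0 -> 180
  FD 1: (1,0.828) -> (0,0.828) [heading=180, draw]
]
RT 45: heading 180 -> 135
Final: pos=(0,0.828), heading=135, 8 segment(s) drawn
Waypoints (9 total):
(0, 0)
(1, 0)
(0.293, 0.707)
(-0.414, 1.414)
(-0.414, 0.414)
(-0.414, -0.586)
(0.293, 0.121)
(1, 0.828)
(0, 0.828)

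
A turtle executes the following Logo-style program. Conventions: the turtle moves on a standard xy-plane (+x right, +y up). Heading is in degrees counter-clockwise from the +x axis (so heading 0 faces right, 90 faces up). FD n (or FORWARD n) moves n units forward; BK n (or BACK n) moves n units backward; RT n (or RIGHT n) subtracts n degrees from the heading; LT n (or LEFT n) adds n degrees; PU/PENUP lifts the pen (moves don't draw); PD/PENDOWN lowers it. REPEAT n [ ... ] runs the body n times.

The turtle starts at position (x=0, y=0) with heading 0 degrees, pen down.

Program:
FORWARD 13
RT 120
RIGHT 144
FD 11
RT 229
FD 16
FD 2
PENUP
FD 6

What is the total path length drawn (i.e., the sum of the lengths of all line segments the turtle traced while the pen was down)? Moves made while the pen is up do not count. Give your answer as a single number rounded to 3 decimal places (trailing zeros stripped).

Executing turtle program step by step:
Start: pos=(0,0), heading=0, pen down
FD 13: (0,0) -> (13,0) [heading=0, draw]
RT 120: heading 0 -> 240
RT 144: heading 240 -> 96
FD 11: (13,0) -> (11.85,10.94) [heading=96, draw]
RT 229: heading 96 -> 227
FD 16: (11.85,10.94) -> (0.938,-0.762) [heading=227, draw]
FD 2: (0.938,-0.762) -> (-0.426,-2.225) [heading=227, draw]
PU: pen up
FD 6: (-0.426,-2.225) -> (-4.518,-6.613) [heading=227, move]
Final: pos=(-4.518,-6.613), heading=227, 4 segment(s) drawn

Segment lengths:
  seg 1: (0,0) -> (13,0), length = 13
  seg 2: (13,0) -> (11.85,10.94), length = 11
  seg 3: (11.85,10.94) -> (0.938,-0.762), length = 16
  seg 4: (0.938,-0.762) -> (-0.426,-2.225), length = 2
Total = 42

Answer: 42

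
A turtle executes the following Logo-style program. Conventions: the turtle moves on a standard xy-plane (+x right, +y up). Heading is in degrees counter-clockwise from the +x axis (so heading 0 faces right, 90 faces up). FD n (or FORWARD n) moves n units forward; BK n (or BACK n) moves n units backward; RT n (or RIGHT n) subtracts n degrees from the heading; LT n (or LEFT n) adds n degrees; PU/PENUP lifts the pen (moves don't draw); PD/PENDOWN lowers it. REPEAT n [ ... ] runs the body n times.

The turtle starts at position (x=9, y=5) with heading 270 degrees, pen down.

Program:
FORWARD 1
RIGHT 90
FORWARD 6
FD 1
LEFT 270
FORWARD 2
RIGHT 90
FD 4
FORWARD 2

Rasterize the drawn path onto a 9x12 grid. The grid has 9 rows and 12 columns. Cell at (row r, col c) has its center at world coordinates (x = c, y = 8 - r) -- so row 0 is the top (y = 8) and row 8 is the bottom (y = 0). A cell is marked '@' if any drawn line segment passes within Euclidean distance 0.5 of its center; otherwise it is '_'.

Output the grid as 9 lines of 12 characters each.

Segment 0: (9,5) -> (9,4)
Segment 1: (9,4) -> (3,4)
Segment 2: (3,4) -> (2,4)
Segment 3: (2,4) -> (2,6)
Segment 4: (2,6) -> (6,6)
Segment 5: (6,6) -> (8,6)

Answer: ____________
____________
__@@@@@@@___
__@______@__
__@@@@@@@@__
____________
____________
____________
____________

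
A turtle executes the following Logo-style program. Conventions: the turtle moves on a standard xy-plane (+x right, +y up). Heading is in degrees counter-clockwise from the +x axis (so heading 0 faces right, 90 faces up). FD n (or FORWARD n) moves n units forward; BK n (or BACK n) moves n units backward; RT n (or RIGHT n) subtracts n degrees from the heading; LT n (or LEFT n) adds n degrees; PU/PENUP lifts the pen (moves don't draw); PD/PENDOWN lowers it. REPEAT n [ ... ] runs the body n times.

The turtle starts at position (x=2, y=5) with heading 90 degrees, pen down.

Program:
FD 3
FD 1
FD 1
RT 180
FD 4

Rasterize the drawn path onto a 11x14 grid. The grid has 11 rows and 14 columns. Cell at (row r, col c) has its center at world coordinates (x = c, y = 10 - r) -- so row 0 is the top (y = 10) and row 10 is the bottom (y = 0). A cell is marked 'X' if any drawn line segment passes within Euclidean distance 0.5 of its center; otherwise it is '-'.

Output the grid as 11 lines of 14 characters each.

Segment 0: (2,5) -> (2,8)
Segment 1: (2,8) -> (2,9)
Segment 2: (2,9) -> (2,10)
Segment 3: (2,10) -> (2,6)

Answer: --X-----------
--X-----------
--X-----------
--X-----------
--X-----------
--X-----------
--------------
--------------
--------------
--------------
--------------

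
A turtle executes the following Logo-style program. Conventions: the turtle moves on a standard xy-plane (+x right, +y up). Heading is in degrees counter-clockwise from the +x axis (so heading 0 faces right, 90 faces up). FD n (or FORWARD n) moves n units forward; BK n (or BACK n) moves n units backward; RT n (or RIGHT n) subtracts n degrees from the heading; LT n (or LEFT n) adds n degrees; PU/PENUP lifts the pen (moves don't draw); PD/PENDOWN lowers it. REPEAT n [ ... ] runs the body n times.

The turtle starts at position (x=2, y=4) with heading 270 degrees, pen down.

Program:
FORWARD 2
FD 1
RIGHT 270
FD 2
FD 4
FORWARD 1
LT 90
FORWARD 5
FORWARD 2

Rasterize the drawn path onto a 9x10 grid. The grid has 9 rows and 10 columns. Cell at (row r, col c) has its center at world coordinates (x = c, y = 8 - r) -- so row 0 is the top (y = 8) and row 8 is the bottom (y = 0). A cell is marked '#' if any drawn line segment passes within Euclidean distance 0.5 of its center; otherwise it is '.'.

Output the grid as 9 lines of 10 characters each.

Answer: .........#
.........#
.........#
.........#
..#......#
..#......#
..#......#
..########
..........

Derivation:
Segment 0: (2,4) -> (2,2)
Segment 1: (2,2) -> (2,1)
Segment 2: (2,1) -> (4,1)
Segment 3: (4,1) -> (8,1)
Segment 4: (8,1) -> (9,1)
Segment 5: (9,1) -> (9,6)
Segment 6: (9,6) -> (9,8)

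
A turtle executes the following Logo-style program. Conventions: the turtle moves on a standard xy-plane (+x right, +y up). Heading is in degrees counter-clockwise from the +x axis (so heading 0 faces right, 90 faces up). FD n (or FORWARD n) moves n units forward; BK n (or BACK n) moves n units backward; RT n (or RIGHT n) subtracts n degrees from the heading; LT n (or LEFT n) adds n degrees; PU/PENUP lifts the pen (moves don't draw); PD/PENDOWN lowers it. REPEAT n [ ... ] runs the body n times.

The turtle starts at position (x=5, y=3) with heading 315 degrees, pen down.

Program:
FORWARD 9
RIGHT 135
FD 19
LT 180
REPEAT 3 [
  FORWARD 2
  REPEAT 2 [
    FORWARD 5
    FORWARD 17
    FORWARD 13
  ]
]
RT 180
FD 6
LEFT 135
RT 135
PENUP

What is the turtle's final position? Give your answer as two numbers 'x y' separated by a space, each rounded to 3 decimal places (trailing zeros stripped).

Executing turtle program step by step:
Start: pos=(5,3), heading=315, pen down
FD 9: (5,3) -> (11.364,-3.364) [heading=315, draw]
RT 135: heading 315 -> 180
FD 19: (11.364,-3.364) -> (-7.636,-3.364) [heading=180, draw]
LT 180: heading 180 -> 0
REPEAT 3 [
  -- iteration 1/3 --
  FD 2: (-7.636,-3.364) -> (-5.636,-3.364) [heading=0, draw]
  REPEAT 2 [
    -- iteration 1/2 --
    FD 5: (-5.636,-3.364) -> (-0.636,-3.364) [heading=0, draw]
    FD 17: (-0.636,-3.364) -> (16.364,-3.364) [heading=0, draw]
    FD 13: (16.364,-3.364) -> (29.364,-3.364) [heading=0, draw]
    -- iteration 2/2 --
    FD 5: (29.364,-3.364) -> (34.364,-3.364) [heading=0, draw]
    FD 17: (34.364,-3.364) -> (51.364,-3.364) [heading=0, draw]
    FD 13: (51.364,-3.364) -> (64.364,-3.364) [heading=0, draw]
  ]
  -- iteration 2/3 --
  FD 2: (64.364,-3.364) -> (66.364,-3.364) [heading=0, draw]
  REPEAT 2 [
    -- iteration 1/2 --
    FD 5: (66.364,-3.364) -> (71.364,-3.364) [heading=0, draw]
    FD 17: (71.364,-3.364) -> (88.364,-3.364) [heading=0, draw]
    FD 13: (88.364,-3.364) -> (101.364,-3.364) [heading=0, draw]
    -- iteration 2/2 --
    FD 5: (101.364,-3.364) -> (106.364,-3.364) [heading=0, draw]
    FD 17: (106.364,-3.364) -> (123.364,-3.364) [heading=0, draw]
    FD 13: (123.364,-3.364) -> (136.364,-3.364) [heading=0, draw]
  ]
  -- iteration 3/3 --
  FD 2: (136.364,-3.364) -> (138.364,-3.364) [heading=0, draw]
  REPEAT 2 [
    -- iteration 1/2 --
    FD 5: (138.364,-3.364) -> (143.364,-3.364) [heading=0, draw]
    FD 17: (143.364,-3.364) -> (160.364,-3.364) [heading=0, draw]
    FD 13: (160.364,-3.364) -> (173.364,-3.364) [heading=0, draw]
    -- iteration 2/2 --
    FD 5: (173.364,-3.364) -> (178.364,-3.364) [heading=0, draw]
    FD 17: (178.364,-3.364) -> (195.364,-3.364) [heading=0, draw]
    FD 13: (195.364,-3.364) -> (208.364,-3.364) [heading=0, draw]
  ]
]
RT 180: heading 0 -> 180
FD 6: (208.364,-3.364) -> (202.364,-3.364) [heading=180, draw]
LT 135: heading 180 -> 315
RT 135: heading 315 -> 180
PU: pen up
Final: pos=(202.364,-3.364), heading=180, 24 segment(s) drawn

Answer: 202.364 -3.364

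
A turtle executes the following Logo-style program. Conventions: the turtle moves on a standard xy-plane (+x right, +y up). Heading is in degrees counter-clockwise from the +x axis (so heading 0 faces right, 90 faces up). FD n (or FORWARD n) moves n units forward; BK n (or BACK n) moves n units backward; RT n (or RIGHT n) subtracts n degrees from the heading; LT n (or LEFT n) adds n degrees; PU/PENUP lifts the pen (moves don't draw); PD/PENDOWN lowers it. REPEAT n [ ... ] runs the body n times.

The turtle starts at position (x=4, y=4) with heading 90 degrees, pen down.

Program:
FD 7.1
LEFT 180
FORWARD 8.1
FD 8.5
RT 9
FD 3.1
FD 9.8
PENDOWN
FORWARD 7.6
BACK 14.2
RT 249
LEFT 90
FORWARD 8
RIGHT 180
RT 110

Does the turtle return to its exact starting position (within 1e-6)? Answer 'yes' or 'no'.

Answer: no

Derivation:
Executing turtle program step by step:
Start: pos=(4,4), heading=90, pen down
FD 7.1: (4,4) -> (4,11.1) [heading=90, draw]
LT 180: heading 90 -> 270
FD 8.1: (4,11.1) -> (4,3) [heading=270, draw]
FD 8.5: (4,3) -> (4,-5.5) [heading=270, draw]
RT 9: heading 270 -> 261
FD 3.1: (4,-5.5) -> (3.515,-8.562) [heading=261, draw]
FD 9.8: (3.515,-8.562) -> (1.982,-18.241) [heading=261, draw]
PD: pen down
FD 7.6: (1.982,-18.241) -> (0.793,-25.748) [heading=261, draw]
BK 14.2: (0.793,-25.748) -> (3.014,-11.722) [heading=261, draw]
RT 249: heading 261 -> 12
LT 90: heading 12 -> 102
FD 8: (3.014,-11.722) -> (1.351,-3.897) [heading=102, draw]
RT 180: heading 102 -> 282
RT 110: heading 282 -> 172
Final: pos=(1.351,-3.897), heading=172, 8 segment(s) drawn

Start position: (4, 4)
Final position: (1.351, -3.897)
Distance = 8.33; >= 1e-6 -> NOT closed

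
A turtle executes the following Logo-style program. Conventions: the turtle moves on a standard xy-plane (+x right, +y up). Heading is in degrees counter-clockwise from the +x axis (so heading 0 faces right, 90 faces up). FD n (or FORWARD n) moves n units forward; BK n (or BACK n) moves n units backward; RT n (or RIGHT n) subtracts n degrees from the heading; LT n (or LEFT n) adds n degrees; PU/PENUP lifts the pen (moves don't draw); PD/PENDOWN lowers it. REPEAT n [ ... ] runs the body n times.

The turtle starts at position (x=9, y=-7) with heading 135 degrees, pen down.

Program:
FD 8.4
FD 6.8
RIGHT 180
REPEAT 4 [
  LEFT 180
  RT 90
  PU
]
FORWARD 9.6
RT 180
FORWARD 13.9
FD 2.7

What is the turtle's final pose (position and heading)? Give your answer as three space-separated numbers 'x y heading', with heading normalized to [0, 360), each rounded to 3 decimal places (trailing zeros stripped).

Answer: -6.698 8.698 135

Derivation:
Executing turtle program step by step:
Start: pos=(9,-7), heading=135, pen down
FD 8.4: (9,-7) -> (3.06,-1.06) [heading=135, draw]
FD 6.8: (3.06,-1.06) -> (-1.748,3.748) [heading=135, draw]
RT 180: heading 135 -> 315
REPEAT 4 [
  -- iteration 1/4 --
  LT 180: heading 315 -> 135
  RT 90: heading 135 -> 45
  PU: pen up
  -- iteration 2/4 --
  LT 180: heading 45 -> 225
  RT 90: heading 225 -> 135
  PU: pen up
  -- iteration 3/4 --
  LT 180: heading 135 -> 315
  RT 90: heading 315 -> 225
  PU: pen up
  -- iteration 4/4 --
  LT 180: heading 225 -> 45
  RT 90: heading 45 -> 315
  PU: pen up
]
FD 9.6: (-1.748,3.748) -> (5.04,-3.04) [heading=315, move]
RT 180: heading 315 -> 135
FD 13.9: (5.04,-3.04) -> (-4.789,6.789) [heading=135, move]
FD 2.7: (-4.789,6.789) -> (-6.698,8.698) [heading=135, move]
Final: pos=(-6.698,8.698), heading=135, 2 segment(s) drawn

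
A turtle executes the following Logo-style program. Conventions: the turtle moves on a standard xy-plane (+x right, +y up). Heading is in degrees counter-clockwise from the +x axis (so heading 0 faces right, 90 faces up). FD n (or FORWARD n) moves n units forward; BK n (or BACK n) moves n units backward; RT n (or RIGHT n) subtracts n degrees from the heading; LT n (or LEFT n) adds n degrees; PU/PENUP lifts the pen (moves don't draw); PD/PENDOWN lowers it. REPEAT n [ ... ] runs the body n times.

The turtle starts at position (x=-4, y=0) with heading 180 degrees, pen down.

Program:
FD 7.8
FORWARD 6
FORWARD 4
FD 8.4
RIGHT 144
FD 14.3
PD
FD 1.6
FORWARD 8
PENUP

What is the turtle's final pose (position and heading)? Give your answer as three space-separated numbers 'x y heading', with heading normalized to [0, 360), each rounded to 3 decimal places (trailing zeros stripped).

Answer: -10.864 14.048 36

Derivation:
Executing turtle program step by step:
Start: pos=(-4,0), heading=180, pen down
FD 7.8: (-4,0) -> (-11.8,0) [heading=180, draw]
FD 6: (-11.8,0) -> (-17.8,0) [heading=180, draw]
FD 4: (-17.8,0) -> (-21.8,0) [heading=180, draw]
FD 8.4: (-21.8,0) -> (-30.2,0) [heading=180, draw]
RT 144: heading 180 -> 36
FD 14.3: (-30.2,0) -> (-18.631,8.405) [heading=36, draw]
PD: pen down
FD 1.6: (-18.631,8.405) -> (-17.337,9.346) [heading=36, draw]
FD 8: (-17.337,9.346) -> (-10.864,14.048) [heading=36, draw]
PU: pen up
Final: pos=(-10.864,14.048), heading=36, 7 segment(s) drawn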